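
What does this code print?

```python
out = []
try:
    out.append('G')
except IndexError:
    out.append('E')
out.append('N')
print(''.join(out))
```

Execution trace: 'G' (try body, no exception) → 'N' (after the try/except). Output: GN

Answer: GN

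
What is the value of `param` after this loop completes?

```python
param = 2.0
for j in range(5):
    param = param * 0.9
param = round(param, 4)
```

Exponential decay: 2.0 * 0.9^5
`param` takes the values: 2.0 → 1.8 → 1.62 → 1.458 → 1.3122 → 1.18098 → 1.181

Answer: 1.181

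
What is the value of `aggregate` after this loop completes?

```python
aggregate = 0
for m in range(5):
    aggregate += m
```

Sum of 0 to 4 = 10
`aggregate` takes the values: 0 → 1 → 3 → 6 → 10

Answer: 10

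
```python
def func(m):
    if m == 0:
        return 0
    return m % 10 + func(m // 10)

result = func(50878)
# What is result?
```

Sum of digits of 50878: 8 + 7 + 8 + 0 + 5 = 28

Answer: 28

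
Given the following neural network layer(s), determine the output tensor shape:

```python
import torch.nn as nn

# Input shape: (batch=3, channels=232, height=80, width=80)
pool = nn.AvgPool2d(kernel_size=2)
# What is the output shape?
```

Input: (3, 232, 80, 80) -> Output: (3, 232, 40, 40)

Answer: (3, 232, 40, 40)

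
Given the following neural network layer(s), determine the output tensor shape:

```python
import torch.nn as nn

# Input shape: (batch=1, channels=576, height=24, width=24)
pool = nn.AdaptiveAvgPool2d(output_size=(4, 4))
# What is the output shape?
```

Input: (1, 576, 24, 24) -> Output: (1, 576, 4, 4)

Answer: (1, 576, 4, 4)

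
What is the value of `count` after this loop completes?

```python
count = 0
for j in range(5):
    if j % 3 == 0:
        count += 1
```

Count numbers divisible by 3 in range(5)
`count` takes the values: 0 → 1 → 2

Answer: 2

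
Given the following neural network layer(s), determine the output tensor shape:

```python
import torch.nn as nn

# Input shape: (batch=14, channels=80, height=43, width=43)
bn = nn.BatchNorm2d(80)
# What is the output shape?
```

Input: (14, 80, 43, 43) -> Output: (14, 80, 43, 43)

Answer: (14, 80, 43, 43)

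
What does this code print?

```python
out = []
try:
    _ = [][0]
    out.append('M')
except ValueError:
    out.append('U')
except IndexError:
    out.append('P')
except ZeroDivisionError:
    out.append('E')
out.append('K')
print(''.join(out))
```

Execution trace: 'P' (except IndexError) → 'K' (after the try/except). Output: PK

Answer: PK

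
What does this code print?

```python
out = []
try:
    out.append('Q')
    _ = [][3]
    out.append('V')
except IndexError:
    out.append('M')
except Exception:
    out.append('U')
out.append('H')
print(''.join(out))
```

Execution trace: 'Q' (try body) → 'M' (except IndexError) → 'H' (after the try/except). Output: QMH

Answer: QMH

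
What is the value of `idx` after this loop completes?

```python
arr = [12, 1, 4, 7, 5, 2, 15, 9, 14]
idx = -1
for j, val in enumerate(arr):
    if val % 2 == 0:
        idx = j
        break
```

First even number index in [12, 1, 4, 7, 5, 2, 15, 9, 14]
`idx` takes the values: -1 → 0

Answer: 0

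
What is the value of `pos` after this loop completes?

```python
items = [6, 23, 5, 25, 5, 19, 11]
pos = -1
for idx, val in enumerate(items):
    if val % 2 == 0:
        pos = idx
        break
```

First even number index in [6, 23, 5, 25, 5, 19, 11]
`pos` takes the values: -1 → 0

Answer: 0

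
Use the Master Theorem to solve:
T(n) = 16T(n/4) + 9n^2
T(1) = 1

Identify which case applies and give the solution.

a=16, b=4, f(n)=9n^2. log_4(16) = 2. Since c=2 = 2, Case 2 applies: T(n) = Θ(n^log_b(a) · log n) = O(n^2 log n).

Answer: O(n^2 log n) - Case 2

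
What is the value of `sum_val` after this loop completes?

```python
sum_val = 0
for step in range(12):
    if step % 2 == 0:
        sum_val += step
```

Sum of even numbers 0 to 11
`sum_val` takes the values: 0 → 2 → 6 → 12 → 20 → 30

Answer: 30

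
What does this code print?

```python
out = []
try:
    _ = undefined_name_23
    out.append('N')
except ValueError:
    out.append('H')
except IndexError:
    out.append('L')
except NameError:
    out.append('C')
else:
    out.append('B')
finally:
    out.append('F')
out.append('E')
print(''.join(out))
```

Execution trace: 'C' (except NameError) → 'F' (finally) → 'E' (after the try/except). Output: CFE

Answer: CFE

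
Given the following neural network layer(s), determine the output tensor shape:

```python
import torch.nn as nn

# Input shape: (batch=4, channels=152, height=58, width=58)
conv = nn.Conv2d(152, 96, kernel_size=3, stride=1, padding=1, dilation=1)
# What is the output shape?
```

Input: (4, 152, 58, 58) -> Output: (4, 96, 58, 58)

Answer: (4, 96, 58, 58)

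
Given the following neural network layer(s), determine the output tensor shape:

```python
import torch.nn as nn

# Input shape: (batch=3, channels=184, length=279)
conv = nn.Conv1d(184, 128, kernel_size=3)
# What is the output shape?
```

Input: (3, 184, 279) -> Output: (3, 128, 277)

Answer: (3, 128, 277)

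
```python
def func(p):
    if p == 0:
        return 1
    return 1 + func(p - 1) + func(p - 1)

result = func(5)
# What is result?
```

func(p) = 1 + 2·func(p-1), func(0)=1. Closed form: (1+1)·2^5 - 1 = 63.

Answer: 63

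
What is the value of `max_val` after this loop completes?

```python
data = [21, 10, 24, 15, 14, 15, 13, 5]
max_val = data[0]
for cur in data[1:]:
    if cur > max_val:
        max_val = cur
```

Maximum of [21, 10, 24, 15, 14, 15, 13, 5]
`max_val` takes the values: 21 → 24

Answer: 24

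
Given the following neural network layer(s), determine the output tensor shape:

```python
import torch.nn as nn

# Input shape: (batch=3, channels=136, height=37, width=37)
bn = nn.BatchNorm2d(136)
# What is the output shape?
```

Input: (3, 136, 37, 37) -> Output: (3, 136, 37, 37)

Answer: (3, 136, 37, 37)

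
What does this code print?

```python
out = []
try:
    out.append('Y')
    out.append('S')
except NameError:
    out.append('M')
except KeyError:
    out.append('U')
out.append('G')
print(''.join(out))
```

Execution trace: 'Y' (try body) → 'S' (try body, no exception) → 'G' (after the try/except). Output: YSG

Answer: YSG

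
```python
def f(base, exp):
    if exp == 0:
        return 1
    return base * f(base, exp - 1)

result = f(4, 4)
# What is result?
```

f(4, 4) = 4 * 4 * 4 * 4 = 256

Answer: 256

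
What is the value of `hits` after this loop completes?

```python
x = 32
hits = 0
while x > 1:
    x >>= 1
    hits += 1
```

Count right shifts until 1
`hits` takes the values: 0 → 1 → 2 → 3 → 4 → 5

Answer: 5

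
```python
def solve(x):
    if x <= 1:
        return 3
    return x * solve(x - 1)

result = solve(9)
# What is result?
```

solve(9) = 9 * 8 * 7 * 6 * 5 * 4 * 3 * 2 * 3 = 1088640

Answer: 1088640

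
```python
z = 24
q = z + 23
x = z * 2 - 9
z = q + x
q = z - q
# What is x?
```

Trace:
`z = 24` → z = 24
`q = z + 23` → q = 47
`x = z * 2 - 9` → x = 39
`z = q + x` → z = 86
`q = z - q` → q = 39
So x = 39

Answer: 39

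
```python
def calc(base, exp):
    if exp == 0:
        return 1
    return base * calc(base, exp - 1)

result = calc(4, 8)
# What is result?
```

calc(4, 8) = 4 * 4 * 4 * 4 * 4 * 4 * 4 * 4 = 65536

Answer: 65536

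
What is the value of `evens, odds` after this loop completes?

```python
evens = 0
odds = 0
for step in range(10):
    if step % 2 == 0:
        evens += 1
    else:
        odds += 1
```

Count evens and odds in range(10)
`evens, odds` takes the values: (0, 0) → (1, 0) → (1, 1) → (2, 1) → (2, 2) → (3, 2) → (3, 3) → (4, 3) → (4, 4) → (5, 4) → (5, 5)

Answer: 5, 5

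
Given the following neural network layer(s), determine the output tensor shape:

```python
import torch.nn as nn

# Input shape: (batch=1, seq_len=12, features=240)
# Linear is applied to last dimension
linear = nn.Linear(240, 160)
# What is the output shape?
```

Input: (1, 12, 240) -> Output: (1, 12, 160)

Answer: (1, 12, 160)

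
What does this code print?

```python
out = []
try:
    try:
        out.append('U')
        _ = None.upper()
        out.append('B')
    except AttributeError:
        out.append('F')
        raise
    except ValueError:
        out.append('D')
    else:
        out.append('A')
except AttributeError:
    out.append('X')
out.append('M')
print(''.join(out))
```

Execution trace: 'U' (inner try body) → 'F' (inner except AttributeError) → 'X' (outer except AttributeError) → 'M' (after the try/except). Output: UFXM

Answer: UFXM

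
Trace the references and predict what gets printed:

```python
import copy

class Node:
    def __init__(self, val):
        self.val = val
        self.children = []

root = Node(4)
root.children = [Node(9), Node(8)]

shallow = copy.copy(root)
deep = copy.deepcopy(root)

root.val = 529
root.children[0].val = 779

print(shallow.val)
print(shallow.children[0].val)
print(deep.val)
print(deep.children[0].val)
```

Key concept: deep copy with custom objects.
Step by step:
`root = Node(4)` → root = Node(val=4, children=[])
`root.children = [Node(9), Node(8)]` → root = Node(val=4, children=[Node(val=9, children=[]), Node(val=8, children=[])])
`shallow = copy.copy(root)` → shallow = Node(val=4, children=[Node(val=9, children=[]), Node(val=8, children=[])])
`deep = copy.deepcopy(root)` → deep = Node(val=4, children=[Node(val=9, children=[]), Node(val=8, children=[])])
`root.val = 529` → root = Node(val=529, children=[Node(val=9, children=[]), Node(val=8, children=[])])
`root.children[0].val = 779` → root = Node(val=529, children=[Node(val=779, children=[]), Node(val=8, children=[])]); shallow = Node(val=4, children=[Node(val=779, children=[]), Node(val=8, children=[])])
`print(shallow.val)` → prints 4
`print(shallow.children[0].val)` → prints 779
`print(deep.val)` → prints 4
`print(deep.children[0].val)` → prints 9

Answer:
4
779
4
9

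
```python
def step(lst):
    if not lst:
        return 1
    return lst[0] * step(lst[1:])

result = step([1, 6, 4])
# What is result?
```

Product over [1, 6, 4] = 1 * 6 * 4 = 24

Answer: 24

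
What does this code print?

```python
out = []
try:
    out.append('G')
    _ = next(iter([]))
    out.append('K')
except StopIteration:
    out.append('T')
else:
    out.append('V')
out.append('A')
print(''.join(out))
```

Execution trace: 'G' (try body) → 'T' (except StopIteration) → 'A' (after the try/except). Output: GTA

Answer: GTA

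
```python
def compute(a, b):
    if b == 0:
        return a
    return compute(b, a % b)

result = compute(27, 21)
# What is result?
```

compute(27, 21) -> compute(21, 6) -> compute(6, 3) -> compute(3, 0) -> 3

Answer: 3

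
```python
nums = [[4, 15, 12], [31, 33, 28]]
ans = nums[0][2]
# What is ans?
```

Trace:
`nums = [[4, 15, 12], [31, 33, 28]]` → nums = [[4, 15, 12], [31, 33, 28]]
`ans = nums[0][2]` → ans = 12
So ans = 12

Answer: 12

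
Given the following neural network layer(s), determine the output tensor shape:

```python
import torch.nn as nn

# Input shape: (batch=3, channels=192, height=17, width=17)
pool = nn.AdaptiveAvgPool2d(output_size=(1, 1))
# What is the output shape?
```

Input: (3, 192, 17, 17) -> Output: (3, 192, 1, 1)

Answer: (3, 192, 1, 1)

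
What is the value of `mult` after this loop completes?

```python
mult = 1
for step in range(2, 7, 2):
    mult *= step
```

Product of even numbers 2 to 6
`mult` takes the values: 1 → 2 → 8 → 48

Answer: 48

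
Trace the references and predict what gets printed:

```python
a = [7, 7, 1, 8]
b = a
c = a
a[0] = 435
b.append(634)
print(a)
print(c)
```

Key concept: multiple aliases.
Step by step:
`a = [7, 7, 1, 8]` → a = [7, 7, 1, 8]
`b = a` → b = [7, 7, 1, 8] (same object as a)
`c = a` → c = [7, 7, 1, 8] (same object as a, b)
`a[0] = 435` → a = [435, 7, 1, 8] (same object as b, c); b = [435, 7, 1, 8] (same object as a, c); c = [435, 7, 1, 8] (same object as a, b)
`b.append(634)` → a = [435, 7, 1, 8, 634] (same object as b, c); b = [435, 7, 1, 8, 634] (same object as a, c); c = [435, 7, 1, 8, 634] (same object as a, b)
`print(a)` → prints [435, 7, 1, 8, 634]
`print(c)` → prints [435, 7, 1, 8, 634]

Answer:
[435, 7, 1, 8, 634]
[435, 7, 1, 8, 634]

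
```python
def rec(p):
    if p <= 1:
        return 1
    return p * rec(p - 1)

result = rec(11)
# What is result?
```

rec(11) = 11 * 10 * 9 * 8 * 7 * 6 * 5 * 4 * 3 * 2 * 1 = 39916800

Answer: 39916800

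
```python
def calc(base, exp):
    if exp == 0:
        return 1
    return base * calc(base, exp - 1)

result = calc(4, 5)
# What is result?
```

calc(4, 5) = 4 * 4 * 4 * 4 * 4 = 1024

Answer: 1024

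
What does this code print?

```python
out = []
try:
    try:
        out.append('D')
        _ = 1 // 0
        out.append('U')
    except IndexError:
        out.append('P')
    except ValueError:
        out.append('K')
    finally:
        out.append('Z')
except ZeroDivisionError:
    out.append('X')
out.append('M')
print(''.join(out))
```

Execution trace: 'D' (try body) → 'Z' (finally) → 'X' (outer except ZeroDivisionError) → 'M' (after the try/except). Output: DZXM

Answer: DZXM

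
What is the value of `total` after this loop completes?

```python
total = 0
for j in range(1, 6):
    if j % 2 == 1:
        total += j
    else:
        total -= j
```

Add odd, subtract even
`total` takes the values: 0 → 1 → -1 → 2 → -2 → 3

Answer: 3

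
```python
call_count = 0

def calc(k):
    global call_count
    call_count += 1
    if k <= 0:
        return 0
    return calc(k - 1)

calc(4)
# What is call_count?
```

Linear recursion stepping by 1: 5 calls from k=4 down to ≤0.

Answer: 5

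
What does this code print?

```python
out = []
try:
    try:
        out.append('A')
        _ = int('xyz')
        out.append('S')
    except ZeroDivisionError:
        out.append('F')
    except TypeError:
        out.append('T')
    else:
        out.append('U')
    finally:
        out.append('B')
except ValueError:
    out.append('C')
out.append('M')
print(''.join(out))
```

Execution trace: 'A' (try body) → 'B' (finally) → 'C' (outer except ValueError) → 'M' (after the try/except). Output: ABCM

Answer: ABCM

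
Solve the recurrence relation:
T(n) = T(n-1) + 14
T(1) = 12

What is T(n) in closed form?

Unrolling: T(n) = T(1) + 14·(n-1) = 12 + 14(n-1) = 14n - 2.

Answer: T(n) = 14n - 2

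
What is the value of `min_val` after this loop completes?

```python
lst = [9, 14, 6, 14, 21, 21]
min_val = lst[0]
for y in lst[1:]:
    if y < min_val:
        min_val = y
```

Minimum of [9, 14, 6, 14, 21, 21]
`min_val` takes the values: 9 → 6

Answer: 6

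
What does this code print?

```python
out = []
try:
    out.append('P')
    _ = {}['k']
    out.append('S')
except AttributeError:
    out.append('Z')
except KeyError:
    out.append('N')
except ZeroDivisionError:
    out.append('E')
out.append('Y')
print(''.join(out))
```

Execution trace: 'P' (try body) → 'N' (except KeyError) → 'Y' (after the try/except). Output: PNY

Answer: PNY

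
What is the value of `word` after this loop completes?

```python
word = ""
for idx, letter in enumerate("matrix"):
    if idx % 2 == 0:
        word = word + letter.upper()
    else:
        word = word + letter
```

Uppercase even positions in 'matrix'
`word` takes the values: "" → "M" → "Ma" → "MaT" → "MaTr" → "MaTrI" → "MaTrIx"

Answer: "MaTrIx"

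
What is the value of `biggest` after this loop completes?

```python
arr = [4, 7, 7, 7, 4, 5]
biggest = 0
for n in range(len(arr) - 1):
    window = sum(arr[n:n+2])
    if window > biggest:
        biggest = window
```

Max sum of 2-element window in [4, 7, 7, 7, 4, 5]
`biggest` takes the values: 0 → 11 → 14

Answer: 14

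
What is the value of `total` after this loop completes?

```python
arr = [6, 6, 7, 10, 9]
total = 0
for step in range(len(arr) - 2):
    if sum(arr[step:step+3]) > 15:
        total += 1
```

Count windows with sum > 15
`total` takes the values: 0 → 1 → 2 → 3

Answer: 3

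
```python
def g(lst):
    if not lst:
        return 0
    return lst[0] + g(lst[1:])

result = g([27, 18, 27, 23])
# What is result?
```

27 + 18 + 27 + 23 + 0 = 95

Answer: 95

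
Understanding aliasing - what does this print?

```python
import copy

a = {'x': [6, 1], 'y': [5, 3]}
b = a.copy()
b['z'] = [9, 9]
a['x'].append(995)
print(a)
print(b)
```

Key concept: shallow copy of dict with mutable values.
Step by step:
`a = {'x': [6, 1], 'y': [5, 3]}` → a = {'x': [6, 1], 'y': [5, 3]}
`b = a.copy()` → b = {'x': [6, 1], 'y': [5, 3]}
`b['z'] = [9, 9]` → b = {'x': [6, 1], 'y': [5, 3], 'z': [9, 9]}
`a['x'].append(995)` → a = {'x': [6, 1, 995], 'y': [5, 3]}; b = {'x': [6, 1, 995], 'y': [5, 3], 'z': [9, 9]}
`print(a)` → prints {'x': [6, 1, 995], 'y': [5, 3]}
`print(b)` → prints {'x': [6, 1, 995], 'y': [5, 3], 'z': [9, 9]}

Answer:
{'x': [6, 1, 995], 'y': [5, 3]}
{'x': [6, 1, 995], 'y': [5, 3], 'z': [9, 9]}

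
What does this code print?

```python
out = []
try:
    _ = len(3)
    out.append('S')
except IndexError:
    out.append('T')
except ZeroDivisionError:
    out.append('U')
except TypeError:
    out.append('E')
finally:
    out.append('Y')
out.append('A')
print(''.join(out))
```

Execution trace: 'E' (except TypeError) → 'Y' (finally) → 'A' (after the try/except). Output: EYA

Answer: EYA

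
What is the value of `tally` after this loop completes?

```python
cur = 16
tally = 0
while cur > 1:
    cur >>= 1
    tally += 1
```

Count right shifts until 1
`tally` takes the values: 0 → 1 → 2 → 3 → 4

Answer: 4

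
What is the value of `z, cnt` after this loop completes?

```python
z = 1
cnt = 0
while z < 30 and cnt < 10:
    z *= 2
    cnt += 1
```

Double until >= 30 or 10 iterations
`z, cnt` takes the values: (1, 0) → (2, 0) → (2, 1) → (4, 1) → (4, 2) → (8, 2) → (8, 3) → (16, 3) → (16, 4) → (32, 4) → (32, 5)

Answer: 32, 5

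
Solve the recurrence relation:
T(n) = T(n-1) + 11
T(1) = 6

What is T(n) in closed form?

Unrolling: T(n) = T(1) + 11·(n-1) = 6 + 11(n-1) = 11n - 5.

Answer: T(n) = 11n - 5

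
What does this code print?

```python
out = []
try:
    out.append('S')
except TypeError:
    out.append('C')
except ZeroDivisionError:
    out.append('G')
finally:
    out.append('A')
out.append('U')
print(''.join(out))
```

Execution trace: 'S' (try body, no exception) → 'A' (finally) → 'U' (after the try/except). Output: SAU

Answer: SAU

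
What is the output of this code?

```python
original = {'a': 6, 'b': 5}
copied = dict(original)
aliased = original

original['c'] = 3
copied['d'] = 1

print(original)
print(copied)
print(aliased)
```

Key concept: dict() creates copy, assignment creates alias.
Step by step:
`original = {'a': 6, 'b': 5}` → original = {'a': 6, 'b': 5}
`copied = dict(original)` → copied = {'a': 6, 'b': 5}
`aliased = original` → aliased = {'a': 6, 'b': 5} (same object as original)
`original['c'] = 3` → original = {'a': 6, 'b': 5, 'c': 3} (same object as aliased); aliased = {'a': 6, 'b': 5, 'c': 3} (same object as original)
`copied['d'] = 1` → copied = {'a': 6, 'b': 5, 'd': 1}
`print(original)` → prints {'a': 6, 'b': 5, 'c': 3}
`print(copied)` → prints {'a': 6, 'b': 5, 'd': 1}
`print(aliased)` → prints {'a': 6, 'b': 5, 'c': 3}

Answer:
{'a': 6, 'b': 5, 'c': 3}
{'a': 6, 'b': 5, 'd': 1}
{'a': 6, 'b': 5, 'c': 3}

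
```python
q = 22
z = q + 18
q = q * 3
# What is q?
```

Trace:
`q = 22` → q = 22
`z = q + 18` → z = 40
`q = q * 3` → q = 66
So q = 66

Answer: 66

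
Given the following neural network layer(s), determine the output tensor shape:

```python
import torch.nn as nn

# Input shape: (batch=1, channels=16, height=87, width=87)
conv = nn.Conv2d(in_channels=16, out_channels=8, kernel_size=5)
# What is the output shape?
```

Input: (1, 16, 87, 87) -> Output: (1, 8, 83, 83)

Answer: (1, 8, 83, 83)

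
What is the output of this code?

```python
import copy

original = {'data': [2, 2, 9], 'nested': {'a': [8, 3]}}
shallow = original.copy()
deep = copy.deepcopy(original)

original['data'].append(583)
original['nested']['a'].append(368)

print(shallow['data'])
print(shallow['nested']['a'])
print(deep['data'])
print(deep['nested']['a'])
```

Key concept: comparing shallow vs deep copy.
Step by step:
`original = {'data': [2, 2, 9], 'nested': {'a': [8, 3]}}` → original = {'data': [2, 2, 9], 'nested': {'a': [8, 3]}}
`shallow = original.copy()` → shallow = {'data': [2, 2, 9], 'nested': {'a': [8, 3]}}
`deep = copy.deepcopy(original)` → deep = {'data': [2, 2, 9], 'nested': {'a': [8, 3]}}
`original['data'].append(583)` → original = {'data': [2, 2, 9, 583], 'nested': {'a': [8, 3]}}; shallow = {'data': [2, 2, 9, 583], 'nested': {'a': [8, 3]}}
`original['nested']['a'].append(368)` → original = {'data': [2, 2, 9, 583], 'nested': {'a': [8, 3, 368]}}; shallow = {'data': [2, 2, 9, 583], 'nested': {'a': [8, 3, 368]}}
`print(shallow['data'])` → prints [2, 2, 9, 583]
`print(shallow['nested']['a'])` → prints [8, 3, 368]
`print(deep['data'])` → prints [2, 2, 9]
`print(deep['nested']['a'])` → prints [8, 3]

Answer:
[2, 2, 9, 583]
[8, 3, 368]
[2, 2, 9]
[8, 3]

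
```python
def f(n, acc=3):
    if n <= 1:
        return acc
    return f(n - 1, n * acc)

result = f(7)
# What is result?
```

Accumulator trace (n, acc): (7, 3) -> (6, 21) -> (5, 126) -> (4, 630) -> (3, 2520) -> (2, 7560) -> (1, 15120) -> return 15120

Answer: 15120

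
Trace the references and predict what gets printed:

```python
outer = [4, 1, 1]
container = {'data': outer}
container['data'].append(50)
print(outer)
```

Key concept: dict holds reference to list.
Step by step:
`outer = [4, 1, 1]` → outer = [4, 1, 1]
`container = {'data': outer}` → container = {'data': [4, 1, 1]}
`container['data'].append(50)` → outer = [4, 1, 1, 50]; container = {'data': [4, 1, 1, 50]}
`print(outer)` → prints [4, 1, 1, 50]

Answer: [4, 1, 1, 50]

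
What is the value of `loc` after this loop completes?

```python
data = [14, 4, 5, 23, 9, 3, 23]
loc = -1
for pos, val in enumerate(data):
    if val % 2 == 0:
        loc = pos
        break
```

First even number index in [14, 4, 5, 23, 9, 3, 23]
`loc` takes the values: -1 → 0

Answer: 0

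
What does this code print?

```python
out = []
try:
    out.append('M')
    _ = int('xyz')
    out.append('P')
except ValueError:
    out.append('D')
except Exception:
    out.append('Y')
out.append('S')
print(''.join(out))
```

Execution trace: 'M' (try body) → 'D' (except ValueError) → 'S' (after the try/except). Output: MDS

Answer: MDS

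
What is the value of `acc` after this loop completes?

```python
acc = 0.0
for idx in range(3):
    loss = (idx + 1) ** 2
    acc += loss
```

Sum of squared losses 1² + 2² + ... + 3²
`acc` takes the values: 0.0 → 1.0 → 5.0 → 14.0

Answer: 14.0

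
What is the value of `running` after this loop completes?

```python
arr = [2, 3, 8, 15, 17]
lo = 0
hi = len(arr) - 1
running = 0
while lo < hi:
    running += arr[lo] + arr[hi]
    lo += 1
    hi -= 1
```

Sum of pairs from ends
`running` takes the values: 0 → 19 → 37

Answer: 37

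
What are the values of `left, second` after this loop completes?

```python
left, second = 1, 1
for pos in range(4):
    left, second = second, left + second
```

Fibonacci: after 4 iterations
`left, second` takes the values: (1, 1) → (1, 2) → (2, 3) → (3, 5) → (5, 8)

Answer: 5, 8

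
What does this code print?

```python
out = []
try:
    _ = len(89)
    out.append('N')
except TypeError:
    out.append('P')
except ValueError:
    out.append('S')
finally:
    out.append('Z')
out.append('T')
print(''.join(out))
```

Execution trace: 'P' (except TypeError) → 'Z' (finally) → 'T' (after the try/except). Output: PZT

Answer: PZT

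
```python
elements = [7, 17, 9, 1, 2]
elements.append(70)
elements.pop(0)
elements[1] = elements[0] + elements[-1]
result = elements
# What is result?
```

Trace:
`elements = [7, 17, 9, 1, 2]` → elements = [7, 17, 9, 1, 2]
`elements.append(70)` → elements = [7, 17, 9, 1, 2, 70]
`elements.pop(0)` → elements = [17, 9, 1, 2, 70]
`elements[1] = elements[0] + elements[-1]` → elements = [17, 87, 1, 2, 70]
`result = elements` → result = [17, 87, 1, 2, 70]
So result = [17, 87, 1, 2, 70]

Answer: [17, 87, 1, 2, 70]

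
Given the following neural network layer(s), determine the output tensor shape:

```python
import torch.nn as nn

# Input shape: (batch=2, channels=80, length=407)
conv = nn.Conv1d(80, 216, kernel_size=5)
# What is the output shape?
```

Input: (2, 80, 407) -> Output: (2, 216, 403)

Answer: (2, 216, 403)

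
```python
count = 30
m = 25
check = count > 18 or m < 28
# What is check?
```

Trace:
`count = 30` → count = 30
`m = 25` → m = 25
`check = count > 18 or m < 28` → check = True
So check = True

Answer: True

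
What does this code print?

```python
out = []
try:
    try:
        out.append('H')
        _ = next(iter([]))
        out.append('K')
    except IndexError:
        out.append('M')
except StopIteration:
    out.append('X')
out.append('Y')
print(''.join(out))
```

Execution trace: 'H' (try body) → 'X' (outer except StopIteration) → 'Y' (after the try/except). Output: HXY

Answer: HXY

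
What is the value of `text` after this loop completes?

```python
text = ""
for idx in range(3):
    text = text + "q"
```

Repeat 'q' 3 times
`text` takes the values: "" → "q" → "qq" → "qqq"

Answer: "qqq"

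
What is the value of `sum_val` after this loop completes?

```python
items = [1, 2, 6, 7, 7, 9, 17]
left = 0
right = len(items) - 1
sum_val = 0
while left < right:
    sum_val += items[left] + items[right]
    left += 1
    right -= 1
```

Sum of pairs from ends
`sum_val` takes the values: 0 → 18 → 29 → 42

Answer: 42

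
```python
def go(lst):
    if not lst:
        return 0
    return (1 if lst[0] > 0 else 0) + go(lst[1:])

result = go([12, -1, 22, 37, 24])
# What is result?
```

Count of positive elements in [12, -1, 22, 37, 24] = 4

Answer: 4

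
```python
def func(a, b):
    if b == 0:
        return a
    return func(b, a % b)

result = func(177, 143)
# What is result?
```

func(177, 143) -> func(143, 34) -> func(34, 7) -> func(7, 6) -> func(6, 1) -> func(1, 0) -> 1

Answer: 1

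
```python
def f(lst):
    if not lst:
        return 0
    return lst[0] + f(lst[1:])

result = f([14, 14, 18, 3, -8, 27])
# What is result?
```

14 + 14 + 18 + 3 + (-8) + 27 + 0 = 68

Answer: 68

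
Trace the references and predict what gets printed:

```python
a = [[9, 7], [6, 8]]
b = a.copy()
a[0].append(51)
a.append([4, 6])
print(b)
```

Key concept: shallow copy with nested lists.
Step by step:
`a = [[9, 7], [6, 8]]` → a = [[9, 7], [6, 8]]
`b = a.copy()` → b = [[9, 7], [6, 8]]
`a[0].append(51)` → a = [[9, 7, 51], [6, 8]]; b = [[9, 7, 51], [6, 8]]
`a.append([4, 6])` → a = [[9, 7, 51], [6, 8], [4, 6]]
`print(b)` → prints [[9, 7, 51], [6, 8]]

Answer: [[9, 7, 51], [6, 8]]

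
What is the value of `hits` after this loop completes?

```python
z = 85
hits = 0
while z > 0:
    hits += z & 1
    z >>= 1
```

Count set bits in 85 (binary: 0b1010101)
`hits` takes the values: 0 → 1 → 2 → 3 → 4

Answer: 4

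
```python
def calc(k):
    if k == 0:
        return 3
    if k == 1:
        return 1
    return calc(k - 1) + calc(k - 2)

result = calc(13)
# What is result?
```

Build up from base cases: calc(0)=3, calc(1)=1, calc(2)=4, calc(3)=5, calc(4)=9, calc(5)=14, calc(6)=23, ..., calc(13)=665

Answer: 665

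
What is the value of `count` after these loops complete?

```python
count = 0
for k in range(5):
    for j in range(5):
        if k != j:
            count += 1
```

5² - 5 (exclude diagonal)
`count` takes the values: 0 → 1 → 2 → 3 → 4 → 5 → 6 → 7 → 8 → 9 → 10 → 11 → 12 → 13 → 14 → 15 → 16 → 17 → 18 → 19 → 20

Answer: 20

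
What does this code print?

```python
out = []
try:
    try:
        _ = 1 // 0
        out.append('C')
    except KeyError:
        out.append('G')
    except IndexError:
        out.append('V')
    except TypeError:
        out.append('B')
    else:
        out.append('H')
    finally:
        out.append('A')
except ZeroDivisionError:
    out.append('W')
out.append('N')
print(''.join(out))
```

Execution trace: 'A' (finally) → 'W' (outer except ZeroDivisionError) → 'N' (after the try/except). Output: AWN

Answer: AWN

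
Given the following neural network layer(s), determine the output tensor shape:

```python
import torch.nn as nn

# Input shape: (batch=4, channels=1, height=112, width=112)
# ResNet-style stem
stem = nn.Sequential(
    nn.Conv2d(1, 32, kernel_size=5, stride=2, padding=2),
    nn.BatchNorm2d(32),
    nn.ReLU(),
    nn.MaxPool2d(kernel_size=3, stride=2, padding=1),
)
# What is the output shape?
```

Input: (4, 1, 112, 112) -> after Conv2d 5x5 stride=2: (4, 32, 56, 56) -> Output: (4, 32, 28, 28)

Answer: (4, 32, 28, 28)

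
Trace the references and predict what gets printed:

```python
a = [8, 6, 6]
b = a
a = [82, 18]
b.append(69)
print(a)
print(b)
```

Key concept: rebinding vs mutation: a is rebound to a new list, b still points at the original.
Step by step:
`a = [8, 6, 6]` → a = [8, 6, 6]
`b = a` → b = [8, 6, 6] (same object as a)
`a = [82, 18]` → a = [82, 18]
`b.append(69)` → b = [8, 6, 6, 69]
`print(a)` → prints [82, 18]
`print(b)` → prints [8, 6, 6, 69]

Answer:
[82, 18]
[8, 6, 6, 69]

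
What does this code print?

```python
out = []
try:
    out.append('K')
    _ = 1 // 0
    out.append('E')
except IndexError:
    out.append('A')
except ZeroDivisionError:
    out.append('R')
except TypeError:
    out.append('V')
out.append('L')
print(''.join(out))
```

Execution trace: 'K' (try body) → 'R' (except ZeroDivisionError) → 'L' (after the try/except). Output: KRL

Answer: KRL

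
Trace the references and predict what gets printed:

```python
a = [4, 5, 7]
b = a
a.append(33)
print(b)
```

Key concept: basic list aliasing.
Step by step:
`a = [4, 5, 7]` → a = [4, 5, 7]
`b = a` → b = [4, 5, 7] (same object as a)
`a.append(33)` → a = [4, 5, 7, 33] (same object as b); b = [4, 5, 7, 33] (same object as a)
`print(b)` → prints [4, 5, 7, 33]

Answer: [4, 5, 7, 33]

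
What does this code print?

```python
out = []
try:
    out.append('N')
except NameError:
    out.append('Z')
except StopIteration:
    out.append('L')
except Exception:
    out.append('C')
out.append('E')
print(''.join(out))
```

Execution trace: 'N' (try body, no exception) → 'E' (after the try/except). Output: NE

Answer: NE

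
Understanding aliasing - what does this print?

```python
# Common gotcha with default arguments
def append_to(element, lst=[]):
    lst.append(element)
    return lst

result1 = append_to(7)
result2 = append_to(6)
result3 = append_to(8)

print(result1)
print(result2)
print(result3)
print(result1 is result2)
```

Key concept: mutable default argument gotcha.
Step by step:
`result1 = append_to(7)` → result1 = [7]
`result2 = append_to(6)` → result1 = [7, 6] (same object as result2); result2 = [7, 6] (same object as result1)
`result3 = append_to(8)` → result1 = [7, 6, 8] (same object as result2, result3); result2 = [7, 6, 8] (same object as result1, result3); result3 = [7, 6, 8] (same object as result1, result2)
`print(result1)` → prints [7, 6, 8]
`print(result2)` → prints [7, 6, 8]
`print(result3)` → prints [7, 6, 8]
`print(result1 is result2)` → prints True

Answer:
[7, 6, 8]
[7, 6, 8]
[7, 6, 8]
True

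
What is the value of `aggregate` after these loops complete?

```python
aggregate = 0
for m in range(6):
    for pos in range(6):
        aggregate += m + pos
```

Sum of all m+pos for m,pos in 6x6
`aggregate` takes the values: 0 → 1 → 3 → 6 → 10 → 15 → 16 → 18 → 21 → 25 → 30 → 36 → 38 → 41 → 45 → 50 → 56 → 63 → 66 → 70 → 75 → 81 → 88 → 96 → 100 → 105 → 111 → 118 → 126 → 135 → 140 → 146 → 153 → 161 → 170 → 180

Answer: 180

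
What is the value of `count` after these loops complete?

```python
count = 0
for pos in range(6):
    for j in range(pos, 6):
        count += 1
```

Upper triangle: 6 + 5 + ... + 1
`count` takes the values: 0 → 1 → 2 → 3 → 4 → 5 → 6 → 7 → 8 → 9 → 10 → 11 → 12 → 13 → 14 → 15 → 16 → 17 → 18 → 19 → 20 → 21

Answer: 21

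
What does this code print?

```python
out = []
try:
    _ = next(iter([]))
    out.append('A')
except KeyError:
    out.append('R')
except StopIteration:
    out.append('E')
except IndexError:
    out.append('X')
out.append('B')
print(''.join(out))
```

Execution trace: 'E' (except StopIteration) → 'B' (after the try/except). Output: EB

Answer: EB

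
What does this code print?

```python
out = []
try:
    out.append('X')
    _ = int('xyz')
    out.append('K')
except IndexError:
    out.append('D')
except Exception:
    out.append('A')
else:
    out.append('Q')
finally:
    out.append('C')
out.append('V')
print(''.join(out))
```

Execution trace: 'X' (try body) → 'A' (except Exception) → 'C' (finally) → 'V' (after the try/except). Output: XACV

Answer: XACV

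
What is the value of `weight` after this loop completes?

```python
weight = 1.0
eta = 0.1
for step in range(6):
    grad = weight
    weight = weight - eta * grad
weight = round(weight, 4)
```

Gradient descent: w = 1.0 * (1 - 0.1)^6
`weight` takes the values: 1.0 → 0.9 → 0.81 → 0.729 → 0.6561 → 0.59049 → 0.531441 → 0.5314

Answer: 0.5314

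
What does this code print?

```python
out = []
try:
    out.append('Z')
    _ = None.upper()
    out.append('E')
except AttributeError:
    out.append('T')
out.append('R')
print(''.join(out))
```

Execution trace: 'Z' (try body) → 'T' (except AttributeError) → 'R' (after the try/except). Output: ZTR

Answer: ZTR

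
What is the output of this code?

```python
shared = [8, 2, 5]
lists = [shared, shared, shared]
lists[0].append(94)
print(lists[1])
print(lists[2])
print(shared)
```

Key concept: list of same reference.
Step by step:
`shared = [8, 2, 5]` → shared = [8, 2, 5]
`lists = [shared, shared, shared]` → lists = [[8, 2, 5], [8, 2, 5], [8, 2, 5]]
`lists[0].append(94)` → shared = [8, 2, 5, 94]; lists = [[8, 2, 5, 94], [8, 2, 5, 94], [8, 2, 5, 94]]
`print(lists[1])` → prints [8, 2, 5, 94]
`print(lists[2])` → prints [8, 2, 5, 94]
`print(shared)` → prints [8, 2, 5, 94]

Answer:
[8, 2, 5, 94]
[8, 2, 5, 94]
[8, 2, 5, 94]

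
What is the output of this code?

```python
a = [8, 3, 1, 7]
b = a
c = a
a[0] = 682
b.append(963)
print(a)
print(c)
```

Key concept: multiple aliases.
Step by step:
`a = [8, 3, 1, 7]` → a = [8, 3, 1, 7]
`b = a` → b = [8, 3, 1, 7] (same object as a)
`c = a` → c = [8, 3, 1, 7] (same object as a, b)
`a[0] = 682` → a = [682, 3, 1, 7] (same object as b, c); b = [682, 3, 1, 7] (same object as a, c); c = [682, 3, 1, 7] (same object as a, b)
`b.append(963)` → a = [682, 3, 1, 7, 963] (same object as b, c); b = [682, 3, 1, 7, 963] (same object as a, c); c = [682, 3, 1, 7, 963] (same object as a, b)
`print(a)` → prints [682, 3, 1, 7, 963]
`print(c)` → prints [682, 3, 1, 7, 963]

Answer:
[682, 3, 1, 7, 963]
[682, 3, 1, 7, 963]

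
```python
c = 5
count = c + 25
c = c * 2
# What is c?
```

Trace:
`c = 5` → c = 5
`count = c + 25` → count = 30
`c = c * 2` → c = 10
So c = 10

Answer: 10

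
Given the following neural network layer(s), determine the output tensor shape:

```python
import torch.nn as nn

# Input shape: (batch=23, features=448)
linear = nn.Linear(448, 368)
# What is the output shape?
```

Input: (23, 448) -> Output: (23, 368)

Answer: (23, 368)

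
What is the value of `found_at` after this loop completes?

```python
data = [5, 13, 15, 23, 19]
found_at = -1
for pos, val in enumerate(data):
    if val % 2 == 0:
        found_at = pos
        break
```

First even number index in [5, 13, 15, 23, 19]
`found_at` takes the values: -1

Answer: -1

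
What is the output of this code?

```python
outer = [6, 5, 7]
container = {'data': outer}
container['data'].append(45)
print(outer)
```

Key concept: dict holds reference to list.
Step by step:
`outer = [6, 5, 7]` → outer = [6, 5, 7]
`container = {'data': outer}` → container = {'data': [6, 5, 7]}
`container['data'].append(45)` → outer = [6, 5, 7, 45]; container = {'data': [6, 5, 7, 45]}
`print(outer)` → prints [6, 5, 7, 45]

Answer: [6, 5, 7, 45]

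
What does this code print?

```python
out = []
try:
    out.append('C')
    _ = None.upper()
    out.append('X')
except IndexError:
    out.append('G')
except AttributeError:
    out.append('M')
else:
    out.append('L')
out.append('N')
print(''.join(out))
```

Execution trace: 'C' (try body) → 'M' (except AttributeError) → 'N' (after the try/except). Output: CMN

Answer: CMN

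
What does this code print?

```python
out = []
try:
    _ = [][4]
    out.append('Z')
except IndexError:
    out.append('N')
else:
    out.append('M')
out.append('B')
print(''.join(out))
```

Execution trace: 'N' (except IndexError) → 'B' (after the try/except). Output: NB

Answer: NB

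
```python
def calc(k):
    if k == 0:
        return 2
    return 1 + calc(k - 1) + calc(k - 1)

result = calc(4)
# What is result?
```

calc(k) = 1 + 2·calc(k-1), calc(0)=2. Closed form: (2+1)·2^4 - 1 = 47.

Answer: 47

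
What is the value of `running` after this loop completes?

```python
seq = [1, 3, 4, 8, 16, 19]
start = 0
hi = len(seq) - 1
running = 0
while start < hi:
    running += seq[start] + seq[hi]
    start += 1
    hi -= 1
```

Sum of pairs from ends
`running` takes the values: 0 → 20 → 39 → 51

Answer: 51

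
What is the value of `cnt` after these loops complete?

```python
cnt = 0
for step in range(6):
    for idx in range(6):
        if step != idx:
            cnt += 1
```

6² - 6 (exclude diagonal)
`cnt` takes the values: 0 → 1 → 2 → 3 → 4 → 5 → 6 → 7 → 8 → 9 → 10 → 11 → 12 → 13 → 14 → 15 → 16 → 17 → 18 → 19 → 20 → 21 → 22 → 23 → 24 → 25 → 26 → 27 → 28 → 29 → 30

Answer: 30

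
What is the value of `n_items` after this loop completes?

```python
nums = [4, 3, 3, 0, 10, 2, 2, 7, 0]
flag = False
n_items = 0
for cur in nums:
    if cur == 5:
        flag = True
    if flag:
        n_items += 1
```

Count elements after first 5 in [4, 3, 3, 0, 10, 2, 2, 7, 0]
`n_items` takes the values: 0

Answer: 0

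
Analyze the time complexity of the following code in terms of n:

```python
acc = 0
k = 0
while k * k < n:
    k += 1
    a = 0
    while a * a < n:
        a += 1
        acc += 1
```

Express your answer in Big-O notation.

Each loop level contributes: √n × √n. Multiplying the contributions gives O(n).

Answer: O(n)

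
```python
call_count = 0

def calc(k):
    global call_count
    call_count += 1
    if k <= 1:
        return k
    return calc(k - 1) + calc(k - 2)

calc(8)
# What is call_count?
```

Calls(k) = 1 + Calls(k-1) + Calls(k-2); Calls(0)=Calls(1)=1. For k=8 this gives 67.

Answer: 67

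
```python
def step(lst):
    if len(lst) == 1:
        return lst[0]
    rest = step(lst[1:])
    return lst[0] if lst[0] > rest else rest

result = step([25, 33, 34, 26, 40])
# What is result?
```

Recursive max over [25, 33, 34, 26, 40] = 40

Answer: 40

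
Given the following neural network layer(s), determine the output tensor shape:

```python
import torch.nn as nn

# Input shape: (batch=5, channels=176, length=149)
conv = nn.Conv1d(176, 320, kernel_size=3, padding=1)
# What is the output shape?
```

Input: (5, 176, 149) -> Output: (5, 320, 149)

Answer: (5, 320, 149)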